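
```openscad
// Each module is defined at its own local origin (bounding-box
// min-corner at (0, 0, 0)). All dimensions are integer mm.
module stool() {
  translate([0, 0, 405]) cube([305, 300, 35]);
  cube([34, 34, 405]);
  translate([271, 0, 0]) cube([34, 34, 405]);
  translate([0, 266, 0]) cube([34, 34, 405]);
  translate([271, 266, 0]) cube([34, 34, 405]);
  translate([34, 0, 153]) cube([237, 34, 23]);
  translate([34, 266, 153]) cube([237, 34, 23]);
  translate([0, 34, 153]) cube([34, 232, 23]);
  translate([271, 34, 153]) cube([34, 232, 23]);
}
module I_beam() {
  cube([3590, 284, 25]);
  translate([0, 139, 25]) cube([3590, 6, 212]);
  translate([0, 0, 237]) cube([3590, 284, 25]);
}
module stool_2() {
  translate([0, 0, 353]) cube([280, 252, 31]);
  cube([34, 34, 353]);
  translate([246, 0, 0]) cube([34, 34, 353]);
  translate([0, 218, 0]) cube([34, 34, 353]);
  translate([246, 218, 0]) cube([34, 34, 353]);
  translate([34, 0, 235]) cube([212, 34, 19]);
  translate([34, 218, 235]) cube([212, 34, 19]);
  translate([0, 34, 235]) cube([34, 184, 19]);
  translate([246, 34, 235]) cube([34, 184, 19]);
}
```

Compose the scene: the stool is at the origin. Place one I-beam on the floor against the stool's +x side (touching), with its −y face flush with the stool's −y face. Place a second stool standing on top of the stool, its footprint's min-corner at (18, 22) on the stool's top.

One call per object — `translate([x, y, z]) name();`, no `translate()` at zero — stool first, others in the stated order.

stool();
translate([305, 0, 0]) I_beam();
translate([18, 22, 440]) stool_2();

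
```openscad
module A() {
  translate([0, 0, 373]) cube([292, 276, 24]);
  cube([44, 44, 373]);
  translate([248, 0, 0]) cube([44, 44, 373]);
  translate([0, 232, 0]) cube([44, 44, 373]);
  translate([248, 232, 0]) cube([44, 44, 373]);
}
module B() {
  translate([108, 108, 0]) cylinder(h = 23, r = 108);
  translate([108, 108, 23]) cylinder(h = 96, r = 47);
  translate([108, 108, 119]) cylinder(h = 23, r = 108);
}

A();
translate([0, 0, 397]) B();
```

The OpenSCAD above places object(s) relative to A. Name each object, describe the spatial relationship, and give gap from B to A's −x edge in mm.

A is a stool. B is a spool. The spool is on top of the stool. The gap from the spool to the stool's −x edge is 0 mm.

The spool's min-x is at 0; the stool's min-x is 0; gap = 0 mm.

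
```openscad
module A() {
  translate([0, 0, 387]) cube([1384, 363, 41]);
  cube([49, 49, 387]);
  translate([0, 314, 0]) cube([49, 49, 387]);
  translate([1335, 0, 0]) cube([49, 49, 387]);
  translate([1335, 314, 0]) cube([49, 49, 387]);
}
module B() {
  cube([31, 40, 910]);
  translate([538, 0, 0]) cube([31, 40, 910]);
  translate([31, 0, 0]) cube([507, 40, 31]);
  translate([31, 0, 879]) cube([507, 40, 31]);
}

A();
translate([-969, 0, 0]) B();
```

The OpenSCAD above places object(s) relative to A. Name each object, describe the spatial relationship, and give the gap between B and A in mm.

A is a bench. B is a picture frame. The picture frame is on the floor beside the bench on its −x side. The gap between the picture frame and the bench is 400 mm.

The picture frame's nearest face is 400 mm from the bench's −x face.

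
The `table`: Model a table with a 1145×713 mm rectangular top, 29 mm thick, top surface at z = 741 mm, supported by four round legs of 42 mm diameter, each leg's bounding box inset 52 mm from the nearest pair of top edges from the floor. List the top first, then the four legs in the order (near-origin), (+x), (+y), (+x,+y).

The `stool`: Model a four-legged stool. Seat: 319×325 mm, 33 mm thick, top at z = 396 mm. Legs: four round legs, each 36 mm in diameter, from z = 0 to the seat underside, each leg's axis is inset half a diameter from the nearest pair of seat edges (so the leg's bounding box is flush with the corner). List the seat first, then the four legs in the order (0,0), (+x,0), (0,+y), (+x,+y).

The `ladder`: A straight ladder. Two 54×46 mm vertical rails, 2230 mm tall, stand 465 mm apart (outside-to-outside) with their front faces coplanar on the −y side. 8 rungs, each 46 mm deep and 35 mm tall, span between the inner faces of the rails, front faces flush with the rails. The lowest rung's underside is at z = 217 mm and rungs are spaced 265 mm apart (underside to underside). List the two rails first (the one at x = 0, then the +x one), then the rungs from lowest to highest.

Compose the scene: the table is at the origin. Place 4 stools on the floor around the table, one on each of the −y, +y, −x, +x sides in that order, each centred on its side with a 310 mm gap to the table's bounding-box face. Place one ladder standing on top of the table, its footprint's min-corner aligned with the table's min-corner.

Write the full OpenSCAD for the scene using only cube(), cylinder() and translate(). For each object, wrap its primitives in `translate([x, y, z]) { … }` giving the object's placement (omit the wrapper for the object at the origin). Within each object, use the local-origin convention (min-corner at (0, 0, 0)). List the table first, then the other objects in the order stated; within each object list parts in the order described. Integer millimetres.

translate([0, 0, 712]) cube([1145, 713, 29]);
translate([73, 73, 0]) cylinder(h = 712, r = 21);
translate([1072, 73, 0]) cylinder(h = 712, r = 21);
translate([73, 640, 0]) cylinder(h = 712, r = 21);
translate([1072, 640, 0]) cylinder(h = 712, r = 21);
translate([413, -635, 0]) {
  translate([0, 0, 363]) cube([319, 325, 33]);
  translate([18, 18, 0]) cylinder(h = 363, r = 18);
  translate([301, 18, 0]) cylinder(h = 363, r = 18);
  translate([18, 307, 0]) cylinder(h = 363, r = 18);
  translate([301, 307, 0]) cylinder(h = 363, r = 18);
}
translate([413, 1023, 0]) {
  translate([0, 0, 363]) cube([319, 325, 33]);
  translate([18, 18, 0]) cylinder(h = 363, r = 18);
  translate([301, 18, 0]) cylinder(h = 363, r = 18);
  translate([18, 307, 0]) cylinder(h = 363, r = 18);
  translate([301, 307, 0]) cylinder(h = 363, r = 18);
}
translate([-629, 194, 0]) {
  translate([0, 0, 363]) cube([319, 325, 33]);
  translate([18, 18, 0]) cylinder(h = 363, r = 18);
  translate([301, 18, 0]) cylinder(h = 363, r = 18);
  translate([18, 307, 0]) cylinder(h = 363, r = 18);
  translate([301, 307, 0]) cylinder(h = 363, r = 18);
}
translate([1455, 194, 0]) {
  translate([0, 0, 363]) cube([319, 325, 33]);
  translate([18, 18, 0]) cylinder(h = 363, r = 18);
  translate([301, 18, 0]) cylinder(h = 363, r = 18);
  translate([18, 307, 0]) cylinder(h = 363, r = 18);
  translate([301, 307, 0]) cylinder(h = 363, r = 18);
}
translate([0, 0, 741]) {
  cube([54, 46, 2230]);
  translate([411, 0, 0]) cube([54, 46, 2230]);
  translate([54, 0, 217]) cube([357, 46, 35]);
  translate([54, 0, 482]) cube([357, 46, 35]);
  translate([54, 0, 747]) cube([357, 46, 35]);
  translate([54, 0, 1012]) cube([357, 46, 35]);
  translate([54, 0, 1277]) cube([357, 46, 35]);
  translate([54, 0, 1542]) cube([357, 46, 35]);
  translate([54, 0, 1807]) cube([357, 46, 35]);
  translate([54, 0, 2072]) cube([357, 46, 35]);
}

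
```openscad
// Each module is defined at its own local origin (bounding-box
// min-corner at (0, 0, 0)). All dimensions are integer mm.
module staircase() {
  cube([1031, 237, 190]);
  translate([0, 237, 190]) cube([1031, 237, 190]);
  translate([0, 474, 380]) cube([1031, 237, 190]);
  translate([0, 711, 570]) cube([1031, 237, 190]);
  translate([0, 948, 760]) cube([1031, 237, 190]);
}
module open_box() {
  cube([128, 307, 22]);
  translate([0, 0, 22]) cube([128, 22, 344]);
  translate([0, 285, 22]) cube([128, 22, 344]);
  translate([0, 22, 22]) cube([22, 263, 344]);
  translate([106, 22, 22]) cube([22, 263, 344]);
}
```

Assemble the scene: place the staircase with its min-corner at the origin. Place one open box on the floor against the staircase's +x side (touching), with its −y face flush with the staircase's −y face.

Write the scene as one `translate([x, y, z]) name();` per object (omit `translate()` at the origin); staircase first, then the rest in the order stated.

staircase();
translate([1031, 0, 0]) open_box();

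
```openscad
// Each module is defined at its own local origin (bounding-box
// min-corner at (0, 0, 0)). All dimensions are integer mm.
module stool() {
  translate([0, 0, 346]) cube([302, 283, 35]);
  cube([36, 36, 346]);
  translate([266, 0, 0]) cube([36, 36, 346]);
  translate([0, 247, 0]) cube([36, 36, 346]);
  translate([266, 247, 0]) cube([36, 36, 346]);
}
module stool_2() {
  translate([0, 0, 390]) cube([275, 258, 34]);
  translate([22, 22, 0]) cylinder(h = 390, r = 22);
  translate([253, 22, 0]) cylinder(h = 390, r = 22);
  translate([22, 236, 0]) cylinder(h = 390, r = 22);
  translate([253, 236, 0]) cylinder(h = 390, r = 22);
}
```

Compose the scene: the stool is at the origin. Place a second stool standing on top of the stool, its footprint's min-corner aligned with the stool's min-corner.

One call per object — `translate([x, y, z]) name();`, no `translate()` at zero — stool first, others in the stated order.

stool();
translate([0, 0, 381]) stool_2();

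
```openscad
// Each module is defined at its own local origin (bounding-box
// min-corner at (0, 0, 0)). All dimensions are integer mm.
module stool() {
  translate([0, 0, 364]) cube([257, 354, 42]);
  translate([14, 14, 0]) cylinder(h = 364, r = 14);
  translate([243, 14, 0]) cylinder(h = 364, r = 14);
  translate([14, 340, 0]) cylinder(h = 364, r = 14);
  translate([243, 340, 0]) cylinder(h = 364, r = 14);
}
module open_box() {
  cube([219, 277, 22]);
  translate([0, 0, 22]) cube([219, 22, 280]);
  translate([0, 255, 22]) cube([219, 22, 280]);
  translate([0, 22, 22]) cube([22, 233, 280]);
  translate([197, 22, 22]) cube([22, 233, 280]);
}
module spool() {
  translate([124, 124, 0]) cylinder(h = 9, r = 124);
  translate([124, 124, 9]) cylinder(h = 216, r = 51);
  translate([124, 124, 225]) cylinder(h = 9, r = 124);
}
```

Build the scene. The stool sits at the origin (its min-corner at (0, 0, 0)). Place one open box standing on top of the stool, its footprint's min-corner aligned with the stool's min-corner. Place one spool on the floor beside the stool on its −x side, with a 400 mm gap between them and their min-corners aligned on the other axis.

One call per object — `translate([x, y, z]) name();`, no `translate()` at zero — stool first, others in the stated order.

stool();
translate([0, 0, 406]) open_box();
translate([-648, 0, 0]) spool();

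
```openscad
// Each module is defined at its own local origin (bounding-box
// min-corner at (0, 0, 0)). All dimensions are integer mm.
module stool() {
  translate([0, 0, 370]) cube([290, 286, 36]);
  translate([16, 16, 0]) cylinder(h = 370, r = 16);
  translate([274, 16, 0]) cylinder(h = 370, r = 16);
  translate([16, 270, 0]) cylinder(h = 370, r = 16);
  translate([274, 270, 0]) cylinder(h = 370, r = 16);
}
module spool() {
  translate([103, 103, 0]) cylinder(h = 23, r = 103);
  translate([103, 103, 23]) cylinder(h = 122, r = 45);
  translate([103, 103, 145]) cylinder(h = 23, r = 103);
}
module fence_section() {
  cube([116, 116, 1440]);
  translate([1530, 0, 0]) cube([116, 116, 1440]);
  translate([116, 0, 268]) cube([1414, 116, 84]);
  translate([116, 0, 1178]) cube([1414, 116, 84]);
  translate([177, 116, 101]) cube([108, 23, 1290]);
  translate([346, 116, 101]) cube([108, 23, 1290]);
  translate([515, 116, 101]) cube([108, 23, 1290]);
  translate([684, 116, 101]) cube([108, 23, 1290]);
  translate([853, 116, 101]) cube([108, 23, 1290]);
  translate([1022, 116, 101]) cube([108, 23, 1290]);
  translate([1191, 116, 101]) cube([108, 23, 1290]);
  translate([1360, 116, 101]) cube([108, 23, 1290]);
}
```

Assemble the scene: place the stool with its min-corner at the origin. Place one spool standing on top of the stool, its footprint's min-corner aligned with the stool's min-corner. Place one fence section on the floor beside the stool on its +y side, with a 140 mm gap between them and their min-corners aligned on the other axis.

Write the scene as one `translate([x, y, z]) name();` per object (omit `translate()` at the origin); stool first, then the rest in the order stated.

stool();
translate([0, 0, 406]) spool();
translate([0, 426, 0]) fence_section();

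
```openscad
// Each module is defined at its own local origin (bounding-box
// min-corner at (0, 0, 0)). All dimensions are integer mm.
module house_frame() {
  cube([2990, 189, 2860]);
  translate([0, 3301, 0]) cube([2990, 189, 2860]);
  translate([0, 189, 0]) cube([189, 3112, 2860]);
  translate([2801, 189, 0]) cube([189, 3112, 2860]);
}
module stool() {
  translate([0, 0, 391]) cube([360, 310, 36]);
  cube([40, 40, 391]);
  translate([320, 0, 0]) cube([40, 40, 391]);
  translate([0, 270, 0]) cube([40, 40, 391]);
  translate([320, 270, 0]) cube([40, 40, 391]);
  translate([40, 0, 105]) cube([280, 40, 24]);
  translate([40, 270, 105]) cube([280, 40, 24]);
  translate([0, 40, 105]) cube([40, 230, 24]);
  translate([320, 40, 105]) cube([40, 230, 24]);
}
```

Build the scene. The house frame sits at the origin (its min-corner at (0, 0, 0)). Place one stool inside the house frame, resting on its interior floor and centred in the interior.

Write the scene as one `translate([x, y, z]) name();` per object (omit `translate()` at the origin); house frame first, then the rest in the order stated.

house_frame();
translate([1315, 1590, 0]) stool();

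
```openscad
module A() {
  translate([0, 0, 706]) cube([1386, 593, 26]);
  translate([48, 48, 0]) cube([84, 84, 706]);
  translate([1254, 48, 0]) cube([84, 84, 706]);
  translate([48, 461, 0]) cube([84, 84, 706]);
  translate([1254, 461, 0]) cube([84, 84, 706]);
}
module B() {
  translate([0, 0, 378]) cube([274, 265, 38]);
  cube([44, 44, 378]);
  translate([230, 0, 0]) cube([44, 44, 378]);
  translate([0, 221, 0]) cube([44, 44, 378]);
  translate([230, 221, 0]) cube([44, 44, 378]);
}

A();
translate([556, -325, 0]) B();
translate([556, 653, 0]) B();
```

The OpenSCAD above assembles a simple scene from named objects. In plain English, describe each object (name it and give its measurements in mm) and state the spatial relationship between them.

A is a rectangular dining table. The top is 1386×593×26 mm with its upper surface at z = 732 mm. It stands on four 84×84 mm square legs, each inset 48 mm from the nearest pair of top edges, running from the floor to the underside of the top.

B is a four-legged stool. The seat is 274×265 mm, 38 mm thick, top at z = 416 mm. It stands on four square legs, each 44×44 mm in cross-section, from z = 0 to the seat underside, each flush with a corner of the seat.

Two stools sit around the table at the −y, +y sides.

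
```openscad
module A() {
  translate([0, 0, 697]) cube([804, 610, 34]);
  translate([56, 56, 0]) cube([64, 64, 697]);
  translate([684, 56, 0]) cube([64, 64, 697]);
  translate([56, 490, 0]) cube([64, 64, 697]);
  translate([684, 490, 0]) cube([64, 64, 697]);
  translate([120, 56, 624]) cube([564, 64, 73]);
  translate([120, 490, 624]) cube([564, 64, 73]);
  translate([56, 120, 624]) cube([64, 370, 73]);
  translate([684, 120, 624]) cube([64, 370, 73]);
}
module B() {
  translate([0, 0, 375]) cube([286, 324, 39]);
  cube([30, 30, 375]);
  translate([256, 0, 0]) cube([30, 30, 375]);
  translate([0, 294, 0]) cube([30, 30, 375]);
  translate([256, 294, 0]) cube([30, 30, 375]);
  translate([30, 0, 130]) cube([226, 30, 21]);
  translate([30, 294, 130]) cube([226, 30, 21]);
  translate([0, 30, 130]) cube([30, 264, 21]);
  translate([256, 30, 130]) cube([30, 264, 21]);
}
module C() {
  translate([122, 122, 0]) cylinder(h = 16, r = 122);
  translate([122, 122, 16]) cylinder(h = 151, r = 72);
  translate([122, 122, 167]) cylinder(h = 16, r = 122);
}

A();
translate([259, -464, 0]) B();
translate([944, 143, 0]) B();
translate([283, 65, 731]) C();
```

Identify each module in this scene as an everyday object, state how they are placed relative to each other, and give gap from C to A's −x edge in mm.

A is a table. B is a stool. C is a spool. Two stools sit around the table at the −y, +x sides. The spool is on top of the table. The gap from the spool to the table's −x edge is 283 mm.

The spool's min-x is at 283; the table's min-x is 0; gap = 283 mm.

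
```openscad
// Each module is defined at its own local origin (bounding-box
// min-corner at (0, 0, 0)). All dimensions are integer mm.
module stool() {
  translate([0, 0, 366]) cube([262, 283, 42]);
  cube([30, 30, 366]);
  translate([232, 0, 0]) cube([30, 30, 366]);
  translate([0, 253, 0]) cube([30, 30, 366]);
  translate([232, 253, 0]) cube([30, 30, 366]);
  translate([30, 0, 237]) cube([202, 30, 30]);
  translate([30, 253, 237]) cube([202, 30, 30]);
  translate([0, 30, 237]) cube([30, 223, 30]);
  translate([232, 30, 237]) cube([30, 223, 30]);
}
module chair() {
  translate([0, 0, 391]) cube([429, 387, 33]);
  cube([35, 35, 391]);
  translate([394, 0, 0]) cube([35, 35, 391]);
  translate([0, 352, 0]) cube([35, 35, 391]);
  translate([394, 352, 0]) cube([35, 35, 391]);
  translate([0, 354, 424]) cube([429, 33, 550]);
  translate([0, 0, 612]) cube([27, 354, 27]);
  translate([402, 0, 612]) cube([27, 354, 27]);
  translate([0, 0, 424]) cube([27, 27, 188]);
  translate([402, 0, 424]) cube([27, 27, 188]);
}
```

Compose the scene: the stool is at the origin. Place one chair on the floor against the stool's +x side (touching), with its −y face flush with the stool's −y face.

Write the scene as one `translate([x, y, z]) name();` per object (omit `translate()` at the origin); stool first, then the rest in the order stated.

stool();
translate([262, 0, 0]) chair();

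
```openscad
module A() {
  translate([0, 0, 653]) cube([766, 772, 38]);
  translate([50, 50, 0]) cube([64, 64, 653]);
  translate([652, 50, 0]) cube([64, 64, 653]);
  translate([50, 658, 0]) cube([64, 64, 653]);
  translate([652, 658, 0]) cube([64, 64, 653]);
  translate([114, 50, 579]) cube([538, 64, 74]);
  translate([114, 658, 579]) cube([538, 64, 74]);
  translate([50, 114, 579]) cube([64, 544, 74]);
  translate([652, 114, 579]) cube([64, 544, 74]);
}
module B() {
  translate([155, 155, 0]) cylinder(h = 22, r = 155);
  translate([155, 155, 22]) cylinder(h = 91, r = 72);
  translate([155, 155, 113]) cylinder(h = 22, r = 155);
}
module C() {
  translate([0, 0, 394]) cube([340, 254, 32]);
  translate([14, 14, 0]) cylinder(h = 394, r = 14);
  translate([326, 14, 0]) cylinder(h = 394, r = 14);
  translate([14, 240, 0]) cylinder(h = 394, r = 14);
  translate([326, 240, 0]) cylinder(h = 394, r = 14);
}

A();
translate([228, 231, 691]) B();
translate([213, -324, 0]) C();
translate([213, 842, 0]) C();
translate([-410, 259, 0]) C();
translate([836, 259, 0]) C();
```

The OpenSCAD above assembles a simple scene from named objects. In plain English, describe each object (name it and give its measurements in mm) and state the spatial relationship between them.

A is a rectangular dining table. The top is 766×772×38 mm with its upper surface at z = 691 mm. It stands on four 64×64 mm square legs, each inset 50 mm from the nearest pair of top edges, running from the floor to the underside of the top. Four apron rails, 64 mm thick and 74 mm tall, run between adjacent legs with their top edges flush with the underside of the top and their outer faces flush with the legs' outer faces.

B is a spool: two coaxial disc flanges of radius 155 mm and thickness 22 mm, joined by a core cylinder of radius 72 mm and height 91 mm. The lower flange rests on z = 0 and the three cylinders share a vertical axis.

C is a simple wooden stool: a rectangular seat 340 mm (x) by 254 mm (y), 32 mm thick, top face at z = 426 mm, on four round legs, each 28 mm in diameter. The legs rest on z = 0, each leg's axis is inset half a diameter from the nearest pair of seat edges (so the leg's bounding box is flush with the corner).

The spool is on top of the table, centred. Four stools sit around the table at the −y, +y, −x, +x sides.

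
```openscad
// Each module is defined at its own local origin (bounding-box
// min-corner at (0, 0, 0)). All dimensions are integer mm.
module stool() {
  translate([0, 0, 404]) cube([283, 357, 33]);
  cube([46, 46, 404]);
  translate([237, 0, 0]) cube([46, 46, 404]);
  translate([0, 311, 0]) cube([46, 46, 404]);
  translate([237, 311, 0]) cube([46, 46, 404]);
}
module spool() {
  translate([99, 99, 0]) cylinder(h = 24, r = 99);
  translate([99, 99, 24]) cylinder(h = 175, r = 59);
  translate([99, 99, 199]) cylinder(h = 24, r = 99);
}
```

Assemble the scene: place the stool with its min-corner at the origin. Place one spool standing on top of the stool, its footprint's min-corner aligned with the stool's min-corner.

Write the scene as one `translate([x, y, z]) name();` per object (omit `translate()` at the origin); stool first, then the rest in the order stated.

stool();
translate([0, 0, 437]) spool();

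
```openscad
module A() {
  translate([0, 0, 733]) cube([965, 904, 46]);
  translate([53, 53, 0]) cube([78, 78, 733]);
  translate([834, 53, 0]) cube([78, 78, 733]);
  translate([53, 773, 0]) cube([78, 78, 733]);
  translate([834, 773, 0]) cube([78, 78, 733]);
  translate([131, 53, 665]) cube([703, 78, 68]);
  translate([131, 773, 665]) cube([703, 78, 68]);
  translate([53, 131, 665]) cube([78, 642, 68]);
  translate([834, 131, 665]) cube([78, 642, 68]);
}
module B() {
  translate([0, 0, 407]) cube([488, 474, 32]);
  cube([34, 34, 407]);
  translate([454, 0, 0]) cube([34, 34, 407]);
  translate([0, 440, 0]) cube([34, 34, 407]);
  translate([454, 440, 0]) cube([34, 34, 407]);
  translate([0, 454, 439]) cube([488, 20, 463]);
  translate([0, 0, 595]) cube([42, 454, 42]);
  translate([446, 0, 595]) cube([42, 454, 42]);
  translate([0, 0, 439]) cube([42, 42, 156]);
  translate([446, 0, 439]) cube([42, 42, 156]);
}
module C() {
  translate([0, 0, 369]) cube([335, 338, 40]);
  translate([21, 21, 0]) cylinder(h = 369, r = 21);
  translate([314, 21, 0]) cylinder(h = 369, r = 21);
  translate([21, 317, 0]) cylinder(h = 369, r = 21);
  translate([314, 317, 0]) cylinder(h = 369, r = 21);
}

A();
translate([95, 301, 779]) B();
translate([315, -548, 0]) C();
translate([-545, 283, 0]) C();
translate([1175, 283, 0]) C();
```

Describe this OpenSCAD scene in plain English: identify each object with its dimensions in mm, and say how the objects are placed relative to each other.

A is a table with a 965×904 mm rectangular top, 46 mm thick, top surface at z = 779 mm, supported by four 78×78 mm square legs, each inset 53 mm from the nearest pair of top edges, running from the floor. Four apron rails, 78 mm thick and 68 mm tall, run between adjacent legs with their top edges flush with the underside of the top and their outer faces flush with the legs' outer faces.

B is a chair: 488×474 mm seat, 32 mm thick, top at z = 439 mm, on four 34 mm square corner legs flush with the seat edges. A 20 mm thick backrest slab spans the full seat width, extending 463 mm above the seat top, its back face flush with the seat's +y edge. Two armrests of 42×42 mm section run along each side from the seat's front edge to the front of the backrest, top faces 198 mm above the seat top and outer faces flush with the seat's x-edges; a 42×42 mm post under the front of each armrest stands on the seat at the front corner.

C is a four-legged stool. The seat is 335×338 mm, 40 mm thick, top at z = 409 mm. It stands on four round legs, each 42 mm in diameter, from z = 0 to the seat underside, each leg's axis is inset half a diameter from the nearest pair of seat edges (so the leg's bounding box is flush with the corner).

The chair is on top of the table. Three stools sit around the table at the −y, −x, +x sides.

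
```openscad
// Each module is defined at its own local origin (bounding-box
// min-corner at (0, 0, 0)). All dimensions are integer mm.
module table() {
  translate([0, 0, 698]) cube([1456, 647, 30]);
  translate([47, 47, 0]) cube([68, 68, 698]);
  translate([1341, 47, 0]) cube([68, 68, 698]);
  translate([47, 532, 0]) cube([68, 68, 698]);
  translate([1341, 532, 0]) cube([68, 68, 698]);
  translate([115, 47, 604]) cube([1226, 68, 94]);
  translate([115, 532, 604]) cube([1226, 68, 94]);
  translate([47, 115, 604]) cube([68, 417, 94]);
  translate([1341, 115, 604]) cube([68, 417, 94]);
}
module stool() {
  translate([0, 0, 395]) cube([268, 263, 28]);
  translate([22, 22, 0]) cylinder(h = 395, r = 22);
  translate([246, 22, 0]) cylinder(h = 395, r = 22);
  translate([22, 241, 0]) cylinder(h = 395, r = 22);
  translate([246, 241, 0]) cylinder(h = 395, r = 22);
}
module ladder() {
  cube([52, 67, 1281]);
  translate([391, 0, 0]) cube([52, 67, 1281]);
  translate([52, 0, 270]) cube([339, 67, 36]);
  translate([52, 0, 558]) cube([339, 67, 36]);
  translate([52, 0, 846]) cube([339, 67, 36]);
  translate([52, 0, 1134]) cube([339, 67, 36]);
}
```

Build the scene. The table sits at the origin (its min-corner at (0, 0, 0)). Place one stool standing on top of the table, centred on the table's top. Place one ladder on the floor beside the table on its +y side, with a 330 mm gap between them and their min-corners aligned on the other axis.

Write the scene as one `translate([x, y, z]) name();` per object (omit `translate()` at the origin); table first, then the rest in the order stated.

table();
translate([594, 192, 728]) stool();
translate([0, 977, 0]) ladder();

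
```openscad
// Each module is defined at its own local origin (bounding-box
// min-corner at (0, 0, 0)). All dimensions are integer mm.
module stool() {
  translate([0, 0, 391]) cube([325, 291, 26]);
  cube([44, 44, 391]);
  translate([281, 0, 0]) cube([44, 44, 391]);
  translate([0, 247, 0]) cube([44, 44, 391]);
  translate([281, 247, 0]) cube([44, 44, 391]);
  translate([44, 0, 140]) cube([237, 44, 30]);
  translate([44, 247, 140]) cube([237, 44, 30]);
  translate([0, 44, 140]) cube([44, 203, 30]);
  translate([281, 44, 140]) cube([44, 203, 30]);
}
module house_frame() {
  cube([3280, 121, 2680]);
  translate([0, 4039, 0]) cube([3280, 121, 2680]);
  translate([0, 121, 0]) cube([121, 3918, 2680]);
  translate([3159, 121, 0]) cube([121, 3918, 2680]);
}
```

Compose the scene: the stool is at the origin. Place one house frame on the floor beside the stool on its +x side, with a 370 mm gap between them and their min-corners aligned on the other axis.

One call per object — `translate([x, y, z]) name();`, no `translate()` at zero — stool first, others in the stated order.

stool();
translate([695, 0, 0]) house_frame();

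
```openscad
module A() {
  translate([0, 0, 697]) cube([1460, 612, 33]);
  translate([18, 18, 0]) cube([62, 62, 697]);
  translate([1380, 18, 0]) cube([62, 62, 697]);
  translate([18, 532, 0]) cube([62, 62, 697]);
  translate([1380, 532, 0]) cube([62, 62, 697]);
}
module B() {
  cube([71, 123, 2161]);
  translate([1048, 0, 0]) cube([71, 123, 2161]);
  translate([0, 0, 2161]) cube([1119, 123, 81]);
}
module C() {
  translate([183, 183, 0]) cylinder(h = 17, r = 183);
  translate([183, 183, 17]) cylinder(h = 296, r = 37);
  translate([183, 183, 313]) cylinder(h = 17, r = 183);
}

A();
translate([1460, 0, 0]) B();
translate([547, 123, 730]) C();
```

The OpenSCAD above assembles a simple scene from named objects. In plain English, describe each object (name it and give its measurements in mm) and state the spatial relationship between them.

A is a rectangular dining table. The top is 1460×612×33 mm with its upper surface at z = 730 mm. It stands on four 62×62 mm square legs, each inset 18 mm from the nearest pair of top edges, running from the floor to the underside of the top.

B is a rectangular door frame: two vertical jambs of 71×123 mm section, 2161 mm tall, with a clear opening 977 mm wide between their inner faces. A header 81 mm tall and 123 mm deep lies on top of the jambs and spans the full outside width.

C is a spool: two coaxial disc flanges of radius 183 mm and thickness 17 mm, joined by a core cylinder of radius 37 mm and height 296 mm. The lower flange rests on z = 0 and the three cylinders share a vertical axis.

The door frame is against the table's +x side, with their −y faces flush. The spool is on top of the table, centred.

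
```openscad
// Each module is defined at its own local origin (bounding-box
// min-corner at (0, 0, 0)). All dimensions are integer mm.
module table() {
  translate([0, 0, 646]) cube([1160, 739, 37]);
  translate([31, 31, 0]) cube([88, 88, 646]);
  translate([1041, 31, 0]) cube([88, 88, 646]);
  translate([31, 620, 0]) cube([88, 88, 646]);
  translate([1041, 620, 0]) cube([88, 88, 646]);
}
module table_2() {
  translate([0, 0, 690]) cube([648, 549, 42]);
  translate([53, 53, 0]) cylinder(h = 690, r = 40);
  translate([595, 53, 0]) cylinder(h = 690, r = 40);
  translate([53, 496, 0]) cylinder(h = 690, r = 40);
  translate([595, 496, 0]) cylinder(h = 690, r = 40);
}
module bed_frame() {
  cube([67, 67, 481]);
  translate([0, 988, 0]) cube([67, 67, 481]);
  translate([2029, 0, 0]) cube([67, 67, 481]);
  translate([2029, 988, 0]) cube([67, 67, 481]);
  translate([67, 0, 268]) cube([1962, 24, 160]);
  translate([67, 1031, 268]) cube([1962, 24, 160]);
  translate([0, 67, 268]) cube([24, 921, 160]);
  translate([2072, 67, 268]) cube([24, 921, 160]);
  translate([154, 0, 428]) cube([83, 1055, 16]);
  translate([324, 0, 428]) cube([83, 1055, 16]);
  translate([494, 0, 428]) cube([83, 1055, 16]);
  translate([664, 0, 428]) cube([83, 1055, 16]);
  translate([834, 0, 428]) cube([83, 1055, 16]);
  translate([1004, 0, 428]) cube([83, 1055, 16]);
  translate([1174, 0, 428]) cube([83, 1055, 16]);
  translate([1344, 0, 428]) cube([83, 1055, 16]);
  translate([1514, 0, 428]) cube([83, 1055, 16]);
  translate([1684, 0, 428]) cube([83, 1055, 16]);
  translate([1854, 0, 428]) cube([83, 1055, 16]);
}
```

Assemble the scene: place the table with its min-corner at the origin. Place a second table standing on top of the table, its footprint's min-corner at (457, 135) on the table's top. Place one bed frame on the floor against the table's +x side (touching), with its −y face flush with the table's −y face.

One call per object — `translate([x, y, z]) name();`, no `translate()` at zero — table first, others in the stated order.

table();
translate([457, 135, 683]) table_2();
translate([1160, 0, 0]) bed_frame();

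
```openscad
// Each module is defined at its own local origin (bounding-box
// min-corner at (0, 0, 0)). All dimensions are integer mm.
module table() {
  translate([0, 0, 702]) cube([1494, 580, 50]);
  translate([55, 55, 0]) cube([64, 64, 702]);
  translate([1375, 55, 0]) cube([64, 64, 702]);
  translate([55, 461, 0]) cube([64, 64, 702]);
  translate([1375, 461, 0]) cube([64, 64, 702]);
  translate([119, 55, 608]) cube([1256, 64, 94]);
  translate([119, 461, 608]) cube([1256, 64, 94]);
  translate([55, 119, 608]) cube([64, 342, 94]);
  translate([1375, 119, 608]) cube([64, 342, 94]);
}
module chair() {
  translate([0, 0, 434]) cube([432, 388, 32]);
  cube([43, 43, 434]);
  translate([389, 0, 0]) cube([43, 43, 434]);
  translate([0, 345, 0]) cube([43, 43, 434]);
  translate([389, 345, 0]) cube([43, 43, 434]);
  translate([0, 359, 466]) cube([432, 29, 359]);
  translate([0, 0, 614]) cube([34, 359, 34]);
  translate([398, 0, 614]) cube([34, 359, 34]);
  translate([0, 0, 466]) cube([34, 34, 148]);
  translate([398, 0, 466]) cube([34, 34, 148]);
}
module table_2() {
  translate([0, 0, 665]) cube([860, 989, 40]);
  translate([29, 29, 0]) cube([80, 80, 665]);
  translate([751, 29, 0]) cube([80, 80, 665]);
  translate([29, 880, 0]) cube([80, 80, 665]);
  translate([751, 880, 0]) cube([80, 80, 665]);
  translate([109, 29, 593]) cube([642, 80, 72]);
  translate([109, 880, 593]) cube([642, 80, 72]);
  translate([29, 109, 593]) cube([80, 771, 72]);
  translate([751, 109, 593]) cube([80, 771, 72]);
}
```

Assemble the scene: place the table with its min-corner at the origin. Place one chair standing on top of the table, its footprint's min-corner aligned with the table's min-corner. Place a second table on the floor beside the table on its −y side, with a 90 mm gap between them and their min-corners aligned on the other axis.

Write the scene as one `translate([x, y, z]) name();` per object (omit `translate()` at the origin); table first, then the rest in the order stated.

table();
translate([0, 0, 752]) chair();
translate([0, -1079, 0]) table_2();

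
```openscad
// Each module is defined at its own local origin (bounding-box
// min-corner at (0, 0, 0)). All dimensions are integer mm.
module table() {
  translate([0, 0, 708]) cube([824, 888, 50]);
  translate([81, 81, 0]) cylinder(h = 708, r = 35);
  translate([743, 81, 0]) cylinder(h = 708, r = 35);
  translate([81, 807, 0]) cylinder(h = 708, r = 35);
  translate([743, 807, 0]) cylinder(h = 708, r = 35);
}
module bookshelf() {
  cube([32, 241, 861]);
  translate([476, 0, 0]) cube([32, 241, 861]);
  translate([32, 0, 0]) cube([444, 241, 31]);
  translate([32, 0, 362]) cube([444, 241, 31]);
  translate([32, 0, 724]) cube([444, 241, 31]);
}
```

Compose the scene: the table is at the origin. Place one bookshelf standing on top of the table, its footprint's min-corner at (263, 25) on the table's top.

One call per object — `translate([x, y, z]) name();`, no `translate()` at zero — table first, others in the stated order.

table();
translate([263, 25, 758]) bookshelf();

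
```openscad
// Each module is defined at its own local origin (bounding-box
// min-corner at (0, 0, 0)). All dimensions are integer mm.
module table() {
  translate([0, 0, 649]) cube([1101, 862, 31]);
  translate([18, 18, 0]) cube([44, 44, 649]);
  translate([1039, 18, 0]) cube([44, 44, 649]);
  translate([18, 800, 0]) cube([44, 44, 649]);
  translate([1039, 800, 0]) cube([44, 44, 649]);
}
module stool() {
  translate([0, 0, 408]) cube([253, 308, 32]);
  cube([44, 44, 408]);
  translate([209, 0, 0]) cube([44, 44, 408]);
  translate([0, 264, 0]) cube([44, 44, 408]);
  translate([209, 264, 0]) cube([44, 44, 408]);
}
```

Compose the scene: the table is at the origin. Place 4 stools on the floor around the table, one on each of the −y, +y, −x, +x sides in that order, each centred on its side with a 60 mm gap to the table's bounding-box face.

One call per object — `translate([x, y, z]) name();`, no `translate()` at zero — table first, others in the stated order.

table();
translate([424, -368, 0]) stool();
translate([424, 922, 0]) stool();
translate([-313, 277, 0]) stool();
translate([1161, 277, 0]) stool();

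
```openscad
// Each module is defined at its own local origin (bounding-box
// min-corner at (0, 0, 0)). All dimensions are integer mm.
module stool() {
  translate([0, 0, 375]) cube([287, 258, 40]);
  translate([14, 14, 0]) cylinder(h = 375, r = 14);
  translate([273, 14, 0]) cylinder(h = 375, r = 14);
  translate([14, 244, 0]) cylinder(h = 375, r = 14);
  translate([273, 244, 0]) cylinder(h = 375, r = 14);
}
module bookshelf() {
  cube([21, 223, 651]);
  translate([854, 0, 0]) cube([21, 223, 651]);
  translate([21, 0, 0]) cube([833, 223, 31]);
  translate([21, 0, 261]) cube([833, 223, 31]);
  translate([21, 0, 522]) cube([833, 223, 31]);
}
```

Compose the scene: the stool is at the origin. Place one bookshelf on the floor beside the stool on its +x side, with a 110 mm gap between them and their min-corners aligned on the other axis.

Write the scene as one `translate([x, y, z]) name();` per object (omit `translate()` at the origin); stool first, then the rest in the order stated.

stool();
translate([397, 0, 0]) bookshelf();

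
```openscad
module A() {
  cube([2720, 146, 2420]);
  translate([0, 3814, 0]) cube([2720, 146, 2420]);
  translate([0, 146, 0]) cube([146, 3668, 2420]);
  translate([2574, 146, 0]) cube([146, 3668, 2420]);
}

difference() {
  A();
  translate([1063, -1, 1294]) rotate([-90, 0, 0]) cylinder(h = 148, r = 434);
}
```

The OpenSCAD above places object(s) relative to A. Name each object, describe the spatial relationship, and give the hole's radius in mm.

A is a house frame. The house frame has a circular hole through its front wall. The hole's radius is 434 mm.

The subtracted cylinder has r = 434 mm.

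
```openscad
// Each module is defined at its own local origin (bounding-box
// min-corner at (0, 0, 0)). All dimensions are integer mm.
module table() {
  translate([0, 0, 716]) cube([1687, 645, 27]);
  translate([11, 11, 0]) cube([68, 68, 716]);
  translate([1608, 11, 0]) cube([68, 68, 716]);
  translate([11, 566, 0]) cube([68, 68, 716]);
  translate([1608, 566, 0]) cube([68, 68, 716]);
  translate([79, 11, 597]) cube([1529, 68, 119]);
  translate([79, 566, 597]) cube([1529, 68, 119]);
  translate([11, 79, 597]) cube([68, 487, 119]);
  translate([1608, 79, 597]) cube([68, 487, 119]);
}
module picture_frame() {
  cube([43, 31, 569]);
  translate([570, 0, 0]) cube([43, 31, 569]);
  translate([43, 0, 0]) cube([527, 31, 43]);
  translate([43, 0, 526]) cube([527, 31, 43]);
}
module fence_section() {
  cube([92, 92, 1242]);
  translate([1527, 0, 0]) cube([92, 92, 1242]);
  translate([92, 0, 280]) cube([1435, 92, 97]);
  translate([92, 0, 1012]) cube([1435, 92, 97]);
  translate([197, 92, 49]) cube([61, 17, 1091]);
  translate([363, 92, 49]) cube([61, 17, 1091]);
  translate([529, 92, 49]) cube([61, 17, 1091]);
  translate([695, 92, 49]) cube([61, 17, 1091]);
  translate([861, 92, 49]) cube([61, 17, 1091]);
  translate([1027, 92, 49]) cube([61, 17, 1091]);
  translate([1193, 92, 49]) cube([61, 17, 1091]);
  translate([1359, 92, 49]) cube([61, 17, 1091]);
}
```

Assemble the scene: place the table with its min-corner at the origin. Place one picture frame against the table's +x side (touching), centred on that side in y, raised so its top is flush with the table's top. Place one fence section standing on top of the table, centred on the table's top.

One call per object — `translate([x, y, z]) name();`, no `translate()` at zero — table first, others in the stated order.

table();
translate([1687, 307, 174]) picture_frame();
translate([34, 268, 743]) fence_section();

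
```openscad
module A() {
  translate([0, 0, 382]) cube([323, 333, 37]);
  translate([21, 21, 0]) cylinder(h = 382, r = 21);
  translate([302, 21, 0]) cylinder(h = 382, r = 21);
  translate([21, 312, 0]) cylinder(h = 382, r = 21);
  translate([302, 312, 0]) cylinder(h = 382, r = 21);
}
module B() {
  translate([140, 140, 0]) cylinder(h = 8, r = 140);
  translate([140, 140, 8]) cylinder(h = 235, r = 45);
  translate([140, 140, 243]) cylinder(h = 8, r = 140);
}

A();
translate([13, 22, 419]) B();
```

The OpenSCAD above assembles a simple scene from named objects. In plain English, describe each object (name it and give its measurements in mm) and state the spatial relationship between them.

A is a four-legged stool. The seat is a 323×333×37 mm slab whose top surface is at z = 419 mm; four round legs, each 42 mm in diameter, run from the floor (z = 0) to the underside of the seat, each leg's axis is inset half a diameter from the nearest pair of seat edges (so the leg's bounding box is flush with the corner).

B is a spool: two coaxial disc flanges of radius 140 mm and thickness 8 mm, joined by a core cylinder of radius 45 mm and height 235 mm. The lower flange rests on z = 0 and the three cylinders share a vertical axis.

The spool is on top of the stool.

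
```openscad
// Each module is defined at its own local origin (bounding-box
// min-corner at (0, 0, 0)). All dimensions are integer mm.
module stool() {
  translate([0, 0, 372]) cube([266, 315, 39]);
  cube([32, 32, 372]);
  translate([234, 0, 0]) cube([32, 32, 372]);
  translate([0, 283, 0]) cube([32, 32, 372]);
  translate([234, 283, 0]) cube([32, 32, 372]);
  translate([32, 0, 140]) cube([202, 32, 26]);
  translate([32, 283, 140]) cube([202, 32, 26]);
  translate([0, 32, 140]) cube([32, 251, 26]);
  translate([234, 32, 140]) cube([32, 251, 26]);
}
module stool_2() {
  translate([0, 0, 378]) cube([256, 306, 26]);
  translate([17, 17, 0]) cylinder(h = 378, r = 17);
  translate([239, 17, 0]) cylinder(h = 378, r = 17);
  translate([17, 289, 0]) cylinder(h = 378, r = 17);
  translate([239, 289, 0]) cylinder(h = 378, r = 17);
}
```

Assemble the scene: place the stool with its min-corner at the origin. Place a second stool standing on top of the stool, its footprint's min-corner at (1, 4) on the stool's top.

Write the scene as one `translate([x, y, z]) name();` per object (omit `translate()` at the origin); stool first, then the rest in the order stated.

stool();
translate([1, 4, 411]) stool_2();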